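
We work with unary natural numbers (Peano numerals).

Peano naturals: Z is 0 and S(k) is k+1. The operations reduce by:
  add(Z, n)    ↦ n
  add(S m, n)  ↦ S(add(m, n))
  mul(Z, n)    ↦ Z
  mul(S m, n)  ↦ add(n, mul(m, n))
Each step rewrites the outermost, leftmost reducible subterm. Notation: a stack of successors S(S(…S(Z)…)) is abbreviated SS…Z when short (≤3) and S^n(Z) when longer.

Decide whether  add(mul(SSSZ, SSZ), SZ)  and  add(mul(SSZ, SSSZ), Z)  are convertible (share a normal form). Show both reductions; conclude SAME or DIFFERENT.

Answer: DIFFERENT — A ⇓ S^7(Z), B ⇓ S^6(Z)

Reduction:
Term A:
  start: add(mul(SSSZ, SSZ), SZ)
  [1] add(add(SSZ, mul(SSZ, SSZ)), SZ)
  [2] add(S(add(SZ, mul(SSZ, SSZ))), SZ)
  [3] S(add(add(SZ, mul(SSZ, SSZ)), SZ))
  [4] S(add(S(add(Z, mul(SSZ, SSZ))), SZ))
  [5] S(S(add(add(Z, mul(SSZ, SSZ)), SZ)))
  [6] S(S(add(mul(SSZ, SSZ), SZ)))
  [7] S(S(add(add(SSZ, mul(SZ, SSZ)), SZ)))
  [8] S(S(add(S(add(SZ, mul(SZ, SSZ))), SZ)))
  [9] S(S(S(add(add(SZ, mul(SZ, SSZ)), SZ))))
  [10] S(S(S(add(S(add(Z, mul(SZ, SSZ))), SZ))))
  [11] S(S(S(S(add(add(Z, mul(SZ, SSZ)), SZ)))))
  [12] S(S(S(S(add(mul(SZ, SSZ), SZ)))))
  [13] S(S(S(S(add(add(SSZ, mul(Z, SSZ)), SZ)))))
  [14] S(S(S(S(add(S(add(SZ, mul(Z, SSZ))), SZ)))))
  [15] S(S(S(S(S(add(add(SZ, mul(Z, SSZ)), SZ))))))
  [16] S(S(S(S(S(add(S(add(Z, mul(Z, SSZ))), SZ))))))
  [17] S(S(S(S(S(S(add(add(Z, mul(Z, SSZ)), SZ)))))))
  [18] S(S(S(S(S(S(add(mul(Z, SSZ), SZ)))))))
  [19] S(S(S(S(S(S(add(Z, SZ)))))))
  [20] S^7(Z)

Term B:
  start: add(mul(SSZ, SSSZ), Z)
  [1] add(add(SSSZ, mul(SZ, SSSZ)), Z)
  [2] add(S(add(SSZ, mul(SZ, SSSZ))), Z)
  [3] S(add(add(SSZ, mul(SZ, SSSZ)), Z))
  [4] S(add(S(add(SZ, mul(SZ, SSSZ))), Z))
  [5] S(S(add(add(SZ, mul(SZ, SSSZ)), Z)))
  [6] S(S(add(S(add(Z, mul(SZ, SSSZ))), Z)))
  [7] S(S(S(add(add(Z, mul(SZ, SSSZ)), Z))))
  [8] S(S(S(add(mul(SZ, SSSZ), Z))))
  [9] S(S(S(add(add(SSSZ, mul(Z, SSSZ)), Z))))
  [10] S(S(S(add(S(add(SSZ, mul(Z, SSSZ))), Z))))
  [11] S(S(S(S(add(add(SSZ, mul(Z, SSSZ)), Z)))))
  [12] S(S(S(S(add(S(add(SZ, mul(Z, SSSZ))), Z)))))
  [13] S(S(S(S(S(add(add(SZ, mul(Z, SSSZ)), Z))))))
  [14] S(S(S(S(S(add(S(add(Z, mul(Z, SSSZ))), Z))))))
  [15] S(S(S(S(S(S(add(add(Z, mul(Z, SSSZ)), Z)))))))
  [16] S(S(S(S(S(S(add(mul(Z, SSSZ), Z)))))))
  [17] S(S(S(S(S(S(add(Z, Z)))))))
  [18] S^6(Z)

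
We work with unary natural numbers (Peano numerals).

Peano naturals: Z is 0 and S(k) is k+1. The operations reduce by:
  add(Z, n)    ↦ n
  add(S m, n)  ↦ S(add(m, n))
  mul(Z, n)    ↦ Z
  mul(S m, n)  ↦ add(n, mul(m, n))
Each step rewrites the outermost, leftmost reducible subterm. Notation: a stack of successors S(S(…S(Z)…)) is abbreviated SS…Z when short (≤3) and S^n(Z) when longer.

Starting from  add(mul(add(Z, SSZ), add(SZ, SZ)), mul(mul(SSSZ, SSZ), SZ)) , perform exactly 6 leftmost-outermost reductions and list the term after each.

  start: add(mul(add(Z, SSZ), add(SZ, SZ)), mul(mul(SSSZ, SSZ), SZ))
  →1  add(mul(SSZ, add(SZ, SZ)), mul(mul(SSSZ, SSZ), SZ))
  →2  add(add(add(SZ, SZ), mul(SZ, add(SZ, SZ))), mul(mul(SSSZ, SSZ), SZ))
  →3  add(add(S(add(Z, SZ)), mul(SZ, add(SZ, SZ))), mul(mul(SSSZ, SSZ), SZ))
  →4  add(S(add(add(Z, SZ), mul(SZ, add(SZ, SZ)))), mul(mul(SSSZ, SSZ), SZ))
  →5  S(add(add(add(Z, SZ), mul(SZ, add(SZ, SZ))), mul(mul(SSSZ, SSZ), SZ)))
  →6  S(add(add(SZ, mul(SZ, add(SZ, SZ))), mul(mul(SSSZ, SSZ), SZ)))

Answer: after 6 steps: S(add(add(SZ, mul(SZ, add(SZ, SZ))), mul(mul(SSSZ, SSZ), SZ)))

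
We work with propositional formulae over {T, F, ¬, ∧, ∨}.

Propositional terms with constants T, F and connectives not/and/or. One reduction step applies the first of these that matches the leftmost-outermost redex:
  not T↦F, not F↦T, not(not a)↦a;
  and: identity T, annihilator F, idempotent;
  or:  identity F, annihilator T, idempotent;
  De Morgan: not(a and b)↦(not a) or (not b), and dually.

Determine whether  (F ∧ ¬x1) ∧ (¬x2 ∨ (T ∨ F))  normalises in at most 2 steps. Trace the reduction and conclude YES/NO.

  start: (F ∧ ¬x1) ∧ (¬x2 ∨ (T ∨ F))
  →1  F ∧ (¬x2 ∨ (T ∨ F))
  →2  F

Answer: YES — reaches normal form F in 2 ≤ 2 steps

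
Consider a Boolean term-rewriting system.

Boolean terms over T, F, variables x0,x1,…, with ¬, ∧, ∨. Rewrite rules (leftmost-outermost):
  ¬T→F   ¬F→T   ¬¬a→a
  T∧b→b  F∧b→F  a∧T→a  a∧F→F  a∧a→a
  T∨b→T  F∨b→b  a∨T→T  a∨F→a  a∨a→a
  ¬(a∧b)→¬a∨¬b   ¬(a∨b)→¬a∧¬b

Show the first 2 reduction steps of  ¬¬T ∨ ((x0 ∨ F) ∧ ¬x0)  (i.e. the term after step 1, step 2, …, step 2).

  start: ¬¬T ∨ ((x0 ∨ F) ∧ ¬x0)
  →1  T ∨ ((x0 ∨ F) ∧ ¬x0)
  →2  T

Answer: after 2 steps: T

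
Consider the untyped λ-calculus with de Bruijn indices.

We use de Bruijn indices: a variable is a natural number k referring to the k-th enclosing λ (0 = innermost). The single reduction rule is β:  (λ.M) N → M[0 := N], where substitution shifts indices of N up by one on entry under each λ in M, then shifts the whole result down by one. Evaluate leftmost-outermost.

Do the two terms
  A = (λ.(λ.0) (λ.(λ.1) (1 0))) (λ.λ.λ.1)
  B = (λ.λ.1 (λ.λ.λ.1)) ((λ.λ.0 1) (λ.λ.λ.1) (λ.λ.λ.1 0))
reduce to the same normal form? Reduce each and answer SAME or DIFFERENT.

Term A:
  start: (λ.(λ.0) (λ.(λ.1) (1 0))) (λ.λ.λ.1)
  step 1: (λ.0) (λ.(λ.1) ((λ.λ.λ.1) 0))
  step 2: λ.(λ.1) ((λ.λ.λ.1) 0)
  step 3: λ.0

Term B:
  start: (λ.λ.1 (λ.λ.λ.1)) ((λ.λ.0 1) (λ.λ.λ.1) (λ.λ.λ.1 0))
  step 1: λ.(λ.λ.0 1) (λ.λ.λ.1) (λ.λ.λ.1 0) (λ.λ.λ.1)
  step 2: λ.(λ.0 (λ.λ.λ.1)) (λ.λ.λ.1 0) (λ.λ.λ.1)
  step 3: λ.(λ.λ.λ.1 0) (λ.λ.λ.1) (λ.λ.λ.1)
  step 4: λ.(λ.λ.1 0) (λ.λ.λ.1)
  step 5: λ.λ.(λ.λ.λ.1) 0
  step 6: λ.λ.λ.λ.1

Answer: DIFFERENT — A ⇓ λ.0, B ⇓ λ.λ.λ.λ.1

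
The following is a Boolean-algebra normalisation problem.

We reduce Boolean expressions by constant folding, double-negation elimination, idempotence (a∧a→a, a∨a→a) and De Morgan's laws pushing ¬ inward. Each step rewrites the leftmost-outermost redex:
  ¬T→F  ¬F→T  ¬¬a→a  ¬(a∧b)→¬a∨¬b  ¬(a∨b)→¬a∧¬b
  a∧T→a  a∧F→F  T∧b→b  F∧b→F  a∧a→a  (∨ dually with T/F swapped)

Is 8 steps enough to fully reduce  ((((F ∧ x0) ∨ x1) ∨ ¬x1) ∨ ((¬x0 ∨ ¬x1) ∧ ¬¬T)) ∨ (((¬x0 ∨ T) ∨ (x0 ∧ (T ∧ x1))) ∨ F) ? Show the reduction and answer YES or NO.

Answer: YES — reaches normal form T in 8 ≤ 8 steps

Derivation:
  start: ((((F ∧ x0) ∨ x1) ∨ ¬x1) ∨ ((¬x0 ∨ ¬x1) ∧ ¬¬T)) ∨ (((¬x0 ∨ T) ∨ (x0 ∧ (T ∧ x1))) ∨ F)
  step 1: (((F ∨ x1) ∨ ¬x1) ∨ ((¬x0 ∨ ¬x1) ∧ ¬¬T)) ∨ (((¬x0 ∨ T) ∨ (x0 ∧ (T ∧ x1))) ∨ F)
  step 2: ((x1 ∨ ¬x1) ∨ ((¬x0 ∨ ¬x1) ∧ ¬¬T)) ∨ (((¬x0 ∨ T) ∨ (x0 ∧ (T ∧ x1))) ∨ F)
  step 3: ((x1 ∨ ¬x1) ∨ ((¬x0 ∨ ¬x1) ∧ T)) ∨ (((¬x0 ∨ T) ∨ (x0 ∧ (T ∧ x1))) ∨ F)
  step 4: ((x1 ∨ ¬x1) ∨ (¬x0 ∨ ¬x1)) ∨ (((¬x0 ∨ T) ∨ (x0 ∧ (T ∧ x1))) ∨ F)
  step 5: ((x1 ∨ ¬x1) ∨ (¬x0 ∨ ¬x1)) ∨ ((¬x0 ∨ T) ∨ (x0 ∧ (T ∧ x1)))
  step 6: ((x1 ∨ ¬x1) ∨ (¬x0 ∨ ¬x1)) ∨ (T ∨ (x0 ∧ (T ∧ x1)))
  step 7: ((x1 ∨ ¬x1) ∨ (¬x0 ∨ ¬x1)) ∨ T
  step 8: T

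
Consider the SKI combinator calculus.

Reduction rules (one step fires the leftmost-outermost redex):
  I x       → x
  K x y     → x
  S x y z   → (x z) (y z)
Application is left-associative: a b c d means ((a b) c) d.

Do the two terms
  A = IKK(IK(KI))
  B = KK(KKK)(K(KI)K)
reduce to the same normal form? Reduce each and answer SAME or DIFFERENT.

Term A:
  start: IKK(IK(KI))
  step 1: KK(IK(KI))
  step 2: K

Term B:
  start: KK(KKK)(K(KI)K)
  step 1: K(K(KI)K)
  step 2: K(KI)

Answer: DIFFERENT — A ⇓ K, B ⇓ K(KI)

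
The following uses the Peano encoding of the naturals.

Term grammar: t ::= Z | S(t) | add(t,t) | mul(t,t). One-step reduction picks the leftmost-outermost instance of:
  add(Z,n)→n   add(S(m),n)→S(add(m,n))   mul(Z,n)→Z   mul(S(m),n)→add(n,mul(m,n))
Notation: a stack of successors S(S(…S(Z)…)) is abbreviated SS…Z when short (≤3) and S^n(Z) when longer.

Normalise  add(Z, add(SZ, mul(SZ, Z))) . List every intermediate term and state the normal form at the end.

Answer: normal form = SZ  (in 6 steps)

Working:
  start: add(Z, add(SZ, mul(SZ, Z)))
  →1  add(SZ, mul(SZ, Z))
  →2  S(add(Z, mul(SZ, Z)))
  →3  S(mul(SZ, Z))
  →4  S(add(Z, mul(Z, Z)))
  →5  S(mul(Z, Z))
  →6  SZ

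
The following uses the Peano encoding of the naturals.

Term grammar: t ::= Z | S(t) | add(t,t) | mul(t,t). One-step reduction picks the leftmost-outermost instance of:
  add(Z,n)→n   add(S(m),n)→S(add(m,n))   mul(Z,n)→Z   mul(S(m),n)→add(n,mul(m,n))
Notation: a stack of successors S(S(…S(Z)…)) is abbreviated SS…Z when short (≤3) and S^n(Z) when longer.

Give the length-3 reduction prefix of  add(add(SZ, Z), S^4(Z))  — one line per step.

  start: add(add(SZ, Z), S^4(Z))
  step 1: add(S(add(Z, Z)), S^4(Z))
  step 2: S(add(add(Z, Z), S^4(Z)))
  step 3: S(add(Z, S^4(Z)))

Answer: after 3 steps: S(add(Z, S^4(Z)))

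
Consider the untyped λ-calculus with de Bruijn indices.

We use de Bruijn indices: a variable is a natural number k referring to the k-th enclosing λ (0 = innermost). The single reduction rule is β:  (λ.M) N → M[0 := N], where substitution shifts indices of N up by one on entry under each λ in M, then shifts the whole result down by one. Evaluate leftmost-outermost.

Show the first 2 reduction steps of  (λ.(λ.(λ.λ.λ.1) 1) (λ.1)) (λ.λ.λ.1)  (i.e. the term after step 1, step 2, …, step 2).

Answer: after 2 steps: (λ.λ.λ.1) (λ.λ.λ.1)

Reduction:
  start: (λ.(λ.(λ.λ.λ.1) 1) (λ.1)) (λ.λ.λ.1)
  [1] (λ.(λ.λ.λ.1) (λ.λ.λ.1)) (λ.λ.λ.λ.1)
  [2] (λ.λ.λ.1) (λ.λ.λ.1)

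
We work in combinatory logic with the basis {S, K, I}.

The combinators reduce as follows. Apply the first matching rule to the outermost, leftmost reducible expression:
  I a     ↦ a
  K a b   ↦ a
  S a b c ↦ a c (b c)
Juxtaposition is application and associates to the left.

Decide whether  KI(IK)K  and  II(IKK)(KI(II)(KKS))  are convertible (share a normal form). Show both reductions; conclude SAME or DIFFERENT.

Term A:
  start: KI(IK)K
  [1] IK
  [2] K

Term B:
  start: II(IKK)(KI(II)(KKS))
  [1] I(IKK)(KI(II)(KKS))
  [2] IKK(KI(II)(KKS))
  [3] KK(KI(II)(KKS))
  [4] K

Answer: SAME — A ⇓ K, B ⇓ K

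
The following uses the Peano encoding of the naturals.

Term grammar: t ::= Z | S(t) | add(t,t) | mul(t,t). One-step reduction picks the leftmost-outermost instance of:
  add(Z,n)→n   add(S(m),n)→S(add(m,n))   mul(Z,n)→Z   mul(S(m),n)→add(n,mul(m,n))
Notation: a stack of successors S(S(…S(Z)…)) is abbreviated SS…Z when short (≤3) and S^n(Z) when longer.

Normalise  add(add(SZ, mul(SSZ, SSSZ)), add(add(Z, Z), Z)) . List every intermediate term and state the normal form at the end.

  start: add(add(SZ, mul(SSZ, SSSZ)), add(add(Z, Z), Z))
  →1  add(S(add(Z, mul(SSZ, SSSZ))), add(add(Z, Z), Z))
  →2  S(add(add(Z, mul(SSZ, SSSZ)), add(add(Z, Z), Z)))
  →3  S(add(mul(SSZ, SSSZ), add(add(Z, Z), Z)))
  →4  S(add(add(SSSZ, mul(SZ, SSSZ)), add(add(Z, Z), Z)))
  →5  S(add(S(add(SSZ, mul(SZ, SSSZ))), add(add(Z, Z), Z)))
  →6  S(S(add(add(SSZ, mul(SZ, SSSZ)), add(add(Z, Z), Z))))
  →7  S(S(add(S(add(SZ, mul(SZ, SSSZ))), add(add(Z, Z), Z))))
  →8  S(S(S(add(add(SZ, mul(SZ, SSSZ)), add(add(Z, Z), Z)))))
  →9  S(S(S(add(S(add(Z, mul(SZ, SSSZ))), add(add(Z, Z), Z)))))
  →10  S(S(S(S(add(add(Z, mul(SZ, SSSZ)), add(add(Z, Z), Z))))))
  →11  S(S(S(S(add(mul(SZ, SSSZ), add(add(Z, Z), Z))))))
  →12  S(S(S(S(add(add(SSSZ, mul(Z, SSSZ)), add(add(Z, Z), Z))))))
  →13  S(S(S(S(add(S(add(SSZ, mul(Z, SSSZ))), add(add(Z, Z), Z))))))
  →14  S(S(S(S(S(add(add(SSZ, mul(Z, SSSZ)), add(add(Z, Z), Z)))))))
  →15  S(S(S(S(S(add(S(add(SZ, mul(Z, SSSZ))), add(add(Z, Z), Z)))))))
  →16  S(S(S(S(S(S(add(add(SZ, mul(Z, SSSZ)), add(add(Z, Z), Z))))))))
  →17  S(S(S(S(S(S(add(S(add(Z, mul(Z, SSSZ))), add(add(Z, Z), Z))))))))
  →18  S(S(S(S(S(S(S(add(add(Z, mul(Z, SSSZ)), add(add(Z, Z), Z)))))))))
  →19  S(S(S(S(S(S(S(add(mul(Z, SSSZ), add(add(Z, Z), Z)))))))))
  →20  S(S(S(S(S(S(S(add(Z, add(add(Z, Z), Z)))))))))
  →21  S(S(S(S(S(S(S(add(add(Z, Z), Z))))))))
  →22  S(S(S(S(S(S(S(add(Z, Z))))))))
  →23  S^7(Z)

Answer: normal form = S^7(Z)  (in 23 steps)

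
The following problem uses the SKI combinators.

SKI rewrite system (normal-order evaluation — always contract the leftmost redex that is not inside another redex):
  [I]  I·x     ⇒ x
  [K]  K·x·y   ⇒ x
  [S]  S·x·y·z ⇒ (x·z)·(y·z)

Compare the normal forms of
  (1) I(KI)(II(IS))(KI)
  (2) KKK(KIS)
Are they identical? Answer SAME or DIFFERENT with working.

Answer: SAME — A ⇓ KI, B ⇓ KI

Working:
Term A:
  start: I(KI)(II(IS))(KI)
  →1  KI(II(IS))(KI)
  →2  I(KI)
  →3  KI

Term B:
  start: KKK(KIS)
  →1  K(KIS)
  →2  KI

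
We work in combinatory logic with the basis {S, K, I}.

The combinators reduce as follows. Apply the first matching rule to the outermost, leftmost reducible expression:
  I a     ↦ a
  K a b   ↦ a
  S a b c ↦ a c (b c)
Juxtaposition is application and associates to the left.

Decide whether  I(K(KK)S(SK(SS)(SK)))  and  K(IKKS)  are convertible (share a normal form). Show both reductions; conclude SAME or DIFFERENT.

Term A:
  start: I(K(KK)S(SK(SS)(SK)))
  [1] K(KK)S(SK(SS)(SK))
  [2] KK(SK(SS)(SK))
  [3] K

Term B:
  start: K(IKKS)
  [1] K(KKS)
  [2] KK

Answer: DIFFERENT — A ⇓ K, B ⇓ KK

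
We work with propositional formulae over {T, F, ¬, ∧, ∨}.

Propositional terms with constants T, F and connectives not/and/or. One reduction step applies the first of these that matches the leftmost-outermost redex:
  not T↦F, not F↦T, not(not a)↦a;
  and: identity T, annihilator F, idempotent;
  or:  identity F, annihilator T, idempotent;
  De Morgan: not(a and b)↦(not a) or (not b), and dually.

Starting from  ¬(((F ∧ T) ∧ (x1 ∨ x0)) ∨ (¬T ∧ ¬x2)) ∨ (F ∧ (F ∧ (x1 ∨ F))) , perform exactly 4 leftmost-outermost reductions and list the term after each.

  start: ¬(((F ∧ T) ∧ (x1 ∨ x0)) ∨ (¬T ∧ ¬x2)) ∨ (F ∧ (F ∧ (x1 ∨ F)))
  →1  (¬((F ∧ T) ∧ (x1 ∨ x0)) ∧ ¬(¬T ∧ ¬x2)) ∨ (F ∧ (F ∧ (x1 ∨ F)))
  →2  ((¬(F ∧ T) ∨ ¬(x1 ∨ x0)) ∧ ¬(¬T ∧ ¬x2)) ∨ (F ∧ (F ∧ (x1 ∨ F)))
  →3  (((¬F ∨ ¬T) ∨ ¬(x1 ∨ x0)) ∧ ¬(¬T ∧ ¬x2)) ∨ (F ∧ (F ∧ (x1 ∨ F)))
  →4  (((T ∨ ¬T) ∨ ¬(x1 ∨ x0)) ∧ ¬(¬T ∧ ¬x2)) ∨ (F ∧ (F ∧ (x1 ∨ F)))

Answer: after 4 steps: (((T ∨ ¬T) ∨ ¬(x1 ∨ x0)) ∧ ¬(¬T ∧ ¬x2)) ∨ (F ∧ (F ∧ (x1 ∨ F)))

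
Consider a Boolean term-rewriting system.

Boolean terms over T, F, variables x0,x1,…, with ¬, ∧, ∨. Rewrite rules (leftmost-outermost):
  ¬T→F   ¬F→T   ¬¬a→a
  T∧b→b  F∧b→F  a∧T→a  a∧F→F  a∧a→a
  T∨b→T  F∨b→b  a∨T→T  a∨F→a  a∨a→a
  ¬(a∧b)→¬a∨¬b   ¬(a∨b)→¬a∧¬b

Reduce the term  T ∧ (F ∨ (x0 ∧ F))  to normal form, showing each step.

  start: T ∧ (F ∨ (x0 ∧ F))
  step 1: F ∨ (x0 ∧ F)
  step 2: x0 ∧ F
  step 3: F

Answer: normal form = F  (in 3 steps)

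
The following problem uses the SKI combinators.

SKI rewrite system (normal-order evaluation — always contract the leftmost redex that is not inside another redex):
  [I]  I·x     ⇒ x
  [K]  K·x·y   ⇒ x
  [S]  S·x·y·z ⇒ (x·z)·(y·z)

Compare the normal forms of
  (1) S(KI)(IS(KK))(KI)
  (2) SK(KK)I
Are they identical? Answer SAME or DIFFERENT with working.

Term A:
  start: S(KI)(IS(KK))(KI)
  step 1: KI(KI)(IS(KK)(KI))
  step 2: I(IS(KK)(KI))
  step 3: IS(KK)(KI)
  step 4: S(KK)(KI)

Term B:
  start: SK(KK)I
  step 1: KI(KKI)
  step 2: I

Answer: DIFFERENT — A ⇓ S(KK)(KI), B ⇓ I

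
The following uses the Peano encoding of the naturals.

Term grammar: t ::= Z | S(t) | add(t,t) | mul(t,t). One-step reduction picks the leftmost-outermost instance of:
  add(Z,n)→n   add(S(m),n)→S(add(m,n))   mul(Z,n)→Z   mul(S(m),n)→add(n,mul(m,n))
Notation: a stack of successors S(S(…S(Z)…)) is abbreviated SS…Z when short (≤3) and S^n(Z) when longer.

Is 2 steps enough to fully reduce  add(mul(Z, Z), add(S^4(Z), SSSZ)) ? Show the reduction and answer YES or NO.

  start: add(mul(Z, Z), add(S^4(Z), SSSZ))
  step 1: add(Z, add(S^4(Z), SSSZ))
  step 2: add(S^4(Z), SSSZ)

Answer: NO — after 2 steps the term is add(S^4(Z), SSSZ), not yet normal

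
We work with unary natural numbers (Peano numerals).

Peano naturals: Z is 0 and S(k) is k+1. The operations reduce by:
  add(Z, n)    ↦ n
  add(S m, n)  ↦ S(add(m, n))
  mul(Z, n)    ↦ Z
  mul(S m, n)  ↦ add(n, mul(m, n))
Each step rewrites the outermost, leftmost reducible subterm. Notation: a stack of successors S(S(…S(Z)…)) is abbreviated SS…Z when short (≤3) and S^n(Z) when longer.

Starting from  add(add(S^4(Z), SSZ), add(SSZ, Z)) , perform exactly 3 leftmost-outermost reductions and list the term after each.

  start: add(add(S^4(Z), SSZ), add(SSZ, Z))
  →1  add(S(add(SSSZ, SSZ)), add(SSZ, Z))
  →2  S(add(add(SSSZ, SSZ), add(SSZ, Z)))
  →3  S(add(S(add(SSZ, SSZ)), add(SSZ, Z)))

Answer: after 3 steps: S(add(S(add(SSZ, SSZ)), add(SSZ, Z)))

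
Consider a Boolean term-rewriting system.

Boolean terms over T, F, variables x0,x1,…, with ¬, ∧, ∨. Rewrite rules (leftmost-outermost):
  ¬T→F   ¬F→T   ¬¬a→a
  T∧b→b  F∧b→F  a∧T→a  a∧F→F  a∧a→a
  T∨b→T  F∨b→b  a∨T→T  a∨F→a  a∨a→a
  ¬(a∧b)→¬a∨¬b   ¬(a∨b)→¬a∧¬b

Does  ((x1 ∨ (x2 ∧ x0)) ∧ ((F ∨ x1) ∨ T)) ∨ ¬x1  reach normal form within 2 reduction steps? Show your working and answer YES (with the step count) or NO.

Answer: YES — reaches normal form (x1 ∨ (x2 ∧ x0)) ∨ ¬x1 in 2 ≤ 2 steps

Working:
  start: ((x1 ∨ (x2 ∧ x0)) ∧ ((F ∨ x1) ∨ T)) ∨ ¬x1
  [1] ((x1 ∨ (x2 ∧ x0)) ∧ T) ∨ ¬x1
  [2] (x1 ∨ (x2 ∧ x0)) ∨ ¬x1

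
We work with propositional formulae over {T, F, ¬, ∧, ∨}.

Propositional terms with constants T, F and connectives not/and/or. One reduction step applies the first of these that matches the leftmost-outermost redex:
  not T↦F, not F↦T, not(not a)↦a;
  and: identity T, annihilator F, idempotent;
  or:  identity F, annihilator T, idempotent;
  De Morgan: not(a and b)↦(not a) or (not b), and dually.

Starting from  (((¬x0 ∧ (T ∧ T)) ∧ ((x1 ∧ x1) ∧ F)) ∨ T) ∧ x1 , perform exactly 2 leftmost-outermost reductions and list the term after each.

Answer: after 2 steps: x1

Derivation:
  start: (((¬x0 ∧ (T ∧ T)) ∧ ((x1 ∧ x1) ∧ F)) ∨ T) ∧ x1
  →1  T ∧ x1
  →2  x1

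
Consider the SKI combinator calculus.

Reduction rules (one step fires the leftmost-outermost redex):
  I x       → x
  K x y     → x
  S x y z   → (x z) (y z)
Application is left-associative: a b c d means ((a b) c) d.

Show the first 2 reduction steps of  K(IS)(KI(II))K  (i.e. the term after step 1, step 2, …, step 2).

Answer: after 2 steps: SK

Derivation:
  start: K(IS)(KI(II))K
  →1  ISK
  →2  SK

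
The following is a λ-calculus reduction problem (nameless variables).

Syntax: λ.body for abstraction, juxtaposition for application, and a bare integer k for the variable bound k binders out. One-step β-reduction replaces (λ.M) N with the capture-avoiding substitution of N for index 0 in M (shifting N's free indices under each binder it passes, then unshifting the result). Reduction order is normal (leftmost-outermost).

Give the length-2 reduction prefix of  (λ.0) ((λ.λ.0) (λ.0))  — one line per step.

  start: (λ.0) ((λ.λ.0) (λ.0))
  step 1: (λ.λ.0) (λ.0)
  step 2: λ.0

Answer: after 2 steps: λ.0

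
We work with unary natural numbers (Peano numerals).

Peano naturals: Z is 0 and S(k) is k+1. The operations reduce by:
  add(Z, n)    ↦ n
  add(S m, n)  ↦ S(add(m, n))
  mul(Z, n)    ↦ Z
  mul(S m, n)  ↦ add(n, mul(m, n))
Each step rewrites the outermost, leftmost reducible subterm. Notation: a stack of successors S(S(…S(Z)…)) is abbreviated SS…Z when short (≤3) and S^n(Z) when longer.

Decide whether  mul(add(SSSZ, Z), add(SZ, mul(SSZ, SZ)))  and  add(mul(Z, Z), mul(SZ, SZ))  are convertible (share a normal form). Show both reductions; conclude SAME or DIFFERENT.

Term A:
  start: mul(add(SSSZ, Z), add(SZ, mul(SSZ, SZ)))
  →1  mul(S(add(SSZ, Z)), add(SZ, mul(SSZ, SZ)))
  →2  add(add(SZ, mul(SSZ, SZ)), mul(add(SSZ, Z), add(SZ, mul(SSZ, SZ))))
  →3  add(S(add(Z, mul(SSZ, SZ))), mul(add(SSZ, Z), add(SZ, mul(SSZ, SZ))))
  →4  S(add(add(Z, mul(SSZ, SZ)), mul(add(SSZ, Z), add(SZ, mul(SSZ, SZ)))))
  →5  S(add(mul(SSZ, SZ), mul(add(SSZ, Z), add(SZ, mul(SSZ, SZ)))))
  →6  S(add(add(SZ, mul(SZ, SZ)), mul(add(SSZ, Z), add(SZ, mul(SSZ, SZ)))))
  →7  S(add(S(add(Z, mul(SZ, SZ))), mul(add(SSZ, Z), add(SZ, mul(SSZ, SZ)))))
  →8  S(S(add(add(Z, mul(SZ, SZ)), mul(add(SSZ, Z), add(SZ, mul(SSZ, SZ))))))
  →9  S(S(add(mul(SZ, SZ), mul(add(SSZ, Z), add(SZ, mul(SSZ, SZ))))))
  →10  S(S(add(add(SZ, mul(Z, SZ)), mul(add(SSZ, Z), add(SZ, mul(SSZ, SZ))))))
  →11  S(S(add(S(add(Z, mul(Z, SZ))), mul(add(SSZ, Z), add(SZ, mul(SSZ, SZ))))))
  →12  S(S(S(add(add(Z, mul(Z, SZ)), mul(add(SSZ, Z), add(SZ, mul(SSZ, SZ)))))))
  →13  S(S(S(add(mul(Z, SZ), mul(add(SSZ, Z), add(SZ, mul(SSZ, SZ)))))))
  →14  S(S(S(add(Z, mul(add(SSZ, Z), add(SZ, mul(SSZ, SZ)))))))
  →15  S(S(S(mul(add(SSZ, Z), add(SZ, mul(SSZ, SZ))))))
  →16  S(S(S(mul(S(add(SZ, Z)), add(SZ, mul(SSZ, SZ))))))
  →17  S(S(S(add(add(SZ, mul(SSZ, SZ)), mul(add(SZ, Z), add(SZ, mul(SSZ, SZ)))))))
  →18  S(S(S(add(S(add(Z, mul(SSZ, SZ))), mul(add(SZ, Z), add(SZ, mul(SSZ, SZ)))))))
  →19  S(S(S(S(add(add(Z, mul(SSZ, SZ)), mul(add(SZ, Z), add(SZ, mul(SSZ, SZ))))))))
  →20  S(S(S(S(add(mul(SSZ, SZ), mul(add(SZ, Z), add(SZ, mul(SSZ, SZ))))))))
  →21  S(S(S(S(add(add(SZ, mul(SZ, SZ)), mul(add(SZ, Z), add(SZ, mul(SSZ, SZ))))))))
  →22  S(S(S(S(add(S(add(Z, mul(SZ, SZ))), mul(add(SZ, Z), add(SZ, mul(SSZ, SZ))))))))
  →23  S(S(S(S(S(add(add(Z, mul(SZ, SZ)), mul(add(SZ, Z), add(SZ, mul(SSZ, SZ)))))))))
  →24  S(S(S(S(S(add(mul(SZ, SZ), mul(add(SZ, Z), add(SZ, mul(SSZ, SZ)))))))))
  →25  S(S(S(S(S(add(add(SZ, mul(Z, SZ)), mul(add(SZ, Z), add(SZ, mul(SSZ, SZ)))))))))
  →26  S(S(S(S(S(add(S(add(Z, mul(Z, SZ))), mul(add(SZ, Z), add(SZ, mul(SSZ, SZ)))))))))
  →27  S(S(S(S(S(S(add(add(Z, mul(Z, SZ)), mul(add(SZ, Z), add(SZ, mul(SSZ, SZ))))))))))
  →28  S(S(S(S(S(S(add(mul(Z, SZ), mul(add(SZ, Z), add(SZ, mul(SSZ, SZ))))))))))
  →29  S(S(S(S(S(S(add(Z, mul(add(SZ, Z), add(SZ, mul(SSZ, SZ))))))))))
  →30  S(S(S(S(S(S(mul(add(SZ, Z), add(SZ, mul(SSZ, SZ)))))))))
  →31  S(S(S(S(S(S(mul(S(add(Z, Z)), add(SZ, mul(SSZ, SZ)))))))))
  →32  S(S(S(S(S(S(add(add(SZ, mul(SSZ, SZ)), mul(add(Z, Z), add(SZ, mul(SSZ, SZ))))))))))
  →33  S(S(S(S(S(S(add(S(add(Z, mul(SSZ, SZ))), mul(add(Z, Z), add(SZ, mul(SSZ, SZ))))))))))
  →34  S(S(S(S(S(S(S(add(add(Z, mul(SSZ, SZ)), mul(add(Z, Z), add(SZ, mul(SSZ, SZ)))))))))))
  →35  S(S(S(S(S(S(S(add(mul(SSZ, SZ), mul(add(Z, Z), add(SZ, mul(SSZ, SZ)))))))))))
  →36  S(S(S(S(S(S(S(add(add(SZ, mul(SZ, SZ)), mul(add(Z, Z), add(SZ, mul(SSZ, SZ)))))))))))
  →37  S(S(S(S(S(S(S(add(S(add(Z, mul(SZ, SZ))), mul(add(Z, Z), add(SZ, mul(SSZ, SZ)))))))))))
  →38  S(S(S(S(S(S(S(S(add(add(Z, mul(SZ, SZ)), mul(add(Z, Z), add(SZ, mul(SSZ, SZ))))))))))))
  →39  S(S(S(S(S(S(S(S(add(mul(SZ, SZ), mul(add(Z, Z), add(SZ, mul(SSZ, SZ))))))))))))
  →40  S(S(S(S(S(S(S(S(add(add(SZ, mul(Z, SZ)), mul(add(Z, Z), add(SZ, mul(SSZ, SZ))))))))))))
  →41  S(S(S(S(S(S(S(S(add(S(add(Z, mul(Z, SZ))), mul(add(Z, Z), add(SZ, mul(SSZ, SZ))))))))))))
  →42  S(S(S(S(S(S(S(S(S(add(add(Z, mul(Z, SZ)), mul(add(Z, Z), add(SZ, mul(SSZ, SZ)))))))))))))
  →43  S(S(S(S(S(S(S(S(S(add(mul(Z, SZ), mul(add(Z, Z), add(SZ, mul(SSZ, SZ)))))))))))))
  →44  S(S(S(S(S(S(S(S(S(add(Z, mul(add(Z, Z), add(SZ, mul(SSZ, SZ)))))))))))))
  →45  S(S(S(S(S(S(S(S(S(mul(add(Z, Z), add(SZ, mul(SSZ, SZ))))))))))))
  →46  S(S(S(S(S(S(S(S(S(mul(Z, add(SZ, mul(SSZ, SZ))))))))))))
  →47  S^9(Z)

Term B:
  start: add(mul(Z, Z), mul(SZ, SZ))
  →1  add(Z, mul(SZ, SZ))
  →2  mul(SZ, SZ)
  →3  add(SZ, mul(Z, SZ))
  →4  S(add(Z, mul(Z, SZ)))
  →5  S(mul(Z, SZ))
  →6  SZ

Answer: DIFFERENT — A ⇓ S^9(Z), B ⇓ SZ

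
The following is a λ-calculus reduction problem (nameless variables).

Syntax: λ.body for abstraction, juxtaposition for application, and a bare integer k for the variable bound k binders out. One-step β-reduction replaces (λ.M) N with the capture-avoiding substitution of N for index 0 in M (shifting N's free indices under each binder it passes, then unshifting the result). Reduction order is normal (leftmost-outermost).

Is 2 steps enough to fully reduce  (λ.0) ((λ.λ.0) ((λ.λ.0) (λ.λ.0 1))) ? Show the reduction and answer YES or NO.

  start: (λ.0) ((λ.λ.0) ((λ.λ.0) (λ.λ.0 1)))
  step 1: (λ.λ.0) ((λ.λ.0) (λ.λ.0 1))
  step 2: λ.0

Answer: YES — reaches normal form λ.0 in 2 ≤ 2 steps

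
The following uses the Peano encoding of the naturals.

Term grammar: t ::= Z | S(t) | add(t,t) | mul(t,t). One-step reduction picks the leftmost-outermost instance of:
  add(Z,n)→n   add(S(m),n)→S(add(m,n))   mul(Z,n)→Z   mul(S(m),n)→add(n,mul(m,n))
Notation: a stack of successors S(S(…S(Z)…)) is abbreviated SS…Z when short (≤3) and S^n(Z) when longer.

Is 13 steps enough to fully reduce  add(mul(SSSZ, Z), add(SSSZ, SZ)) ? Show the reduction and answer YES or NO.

  start: add(mul(SSSZ, Z), add(SSSZ, SZ))
  [1] add(add(Z, mul(SSZ, Z)), add(SSSZ, SZ))
  [2] add(mul(SSZ, Z), add(SSSZ, SZ))
  [3] add(add(Z, mul(SZ, Z)), add(SSSZ, SZ))
  [4] add(mul(SZ, Z), add(SSSZ, SZ))
  [5] add(add(Z, mul(Z, Z)), add(SSSZ, SZ))
  [6] add(mul(Z, Z), add(SSSZ, SZ))
  [7] add(Z, add(SSSZ, SZ))
  [8] add(SSSZ, SZ)
  [9] S(add(SSZ, SZ))
  [10] S(S(add(SZ, SZ)))
  [11] S(S(S(add(Z, SZ))))
  [12] S^4(Z)

Answer: YES — reaches normal form S^4(Z) in 12 ≤ 13 steps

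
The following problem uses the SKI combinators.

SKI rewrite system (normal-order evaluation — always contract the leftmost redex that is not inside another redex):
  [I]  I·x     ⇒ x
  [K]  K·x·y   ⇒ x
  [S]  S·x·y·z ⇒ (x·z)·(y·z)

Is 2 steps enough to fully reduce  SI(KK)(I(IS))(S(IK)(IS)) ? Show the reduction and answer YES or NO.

  start: SI(KK)(I(IS))(S(IK)(IS))
  [1] I(I(IS))(KK(I(IS)))(S(IK)(IS))
  [2] I(IS)(KK(I(IS)))(S(IK)(IS))

Answer: NO — after 2 steps the term is I(IS)(KK(I(IS)))(S(IK)(IS)), not yet normal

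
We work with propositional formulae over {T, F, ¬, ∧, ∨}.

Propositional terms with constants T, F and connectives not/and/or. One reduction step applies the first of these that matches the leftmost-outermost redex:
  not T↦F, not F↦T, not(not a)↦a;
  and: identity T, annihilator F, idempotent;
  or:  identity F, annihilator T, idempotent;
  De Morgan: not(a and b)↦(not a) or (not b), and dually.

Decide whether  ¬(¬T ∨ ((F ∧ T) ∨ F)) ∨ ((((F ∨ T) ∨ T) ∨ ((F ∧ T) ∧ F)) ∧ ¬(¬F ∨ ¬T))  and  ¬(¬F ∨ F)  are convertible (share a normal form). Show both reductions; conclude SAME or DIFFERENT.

Answer: DIFFERENT — A ⇓ T, B ⇓ F

Working:
Term A:
  start: ¬(¬T ∨ ((F ∧ T) ∨ F)) ∨ ((((F ∨ T) ∨ T) ∨ ((F ∧ T) ∧ F)) ∧ ¬(¬F ∨ ¬T))
  →1  (¬¬T ∧ ¬((F ∧ T) ∨ F)) ∨ ((((F ∨ T) ∨ T) ∨ ((F ∧ T) ∧ F)) ∧ ¬(¬F ∨ ¬T))
  →2  (T ∧ ¬((F ∧ T) ∨ F)) ∨ ((((F ∨ T) ∨ T) ∨ ((F ∧ T) ∧ F)) ∧ ¬(¬F ∨ ¬T))
  →3  ¬((F ∧ T) ∨ F) ∨ ((((F ∨ T) ∨ T) ∨ ((F ∧ T) ∧ F)) ∧ ¬(¬F ∨ ¬T))
  →4  (¬(F ∧ T) ∧ ¬F) ∨ ((((F ∨ T) ∨ T) ∨ ((F ∧ T) ∧ F)) ∧ ¬(¬F ∨ ¬T))
  →5  ((¬F ∨ ¬T) ∧ ¬F) ∨ ((((F ∨ T) ∨ T) ∨ ((F ∧ T) ∧ F)) ∧ ¬(¬F ∨ ¬T))
  →6  ((T ∨ ¬T) ∧ ¬F) ∨ ((((F ∨ T) ∨ T) ∨ ((F ∧ T) ∧ F)) ∧ ¬(¬F ∨ ¬T))
  →7  (T ∧ ¬F) ∨ ((((F ∨ T) ∨ T) ∨ ((F ∧ T) ∧ F)) ∧ ¬(¬F ∨ ¬T))
  →8  ¬F ∨ ((((F ∨ T) ∨ T) ∨ ((F ∧ T) ∧ F)) ∧ ¬(¬F ∨ ¬T))
  →9  T ∨ ((((F ∨ T) ∨ T) ∨ ((F ∧ T) ∧ F)) ∧ ¬(¬F ∨ ¬T))
  →10  T

Term B:
  start: ¬(¬F ∨ F)
  →1  ¬¬F ∧ ¬F
  →2  F ∧ ¬F
  →3  F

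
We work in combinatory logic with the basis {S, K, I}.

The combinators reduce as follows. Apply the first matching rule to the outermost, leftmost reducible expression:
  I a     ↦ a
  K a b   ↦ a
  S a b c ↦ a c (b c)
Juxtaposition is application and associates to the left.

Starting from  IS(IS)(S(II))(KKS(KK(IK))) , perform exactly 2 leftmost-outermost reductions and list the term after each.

Answer: after 2 steps: IS(KKS(KK(IK)))(S(II)(KKS(KK(IK))))

Derivation:
  start: IS(IS)(S(II))(KKS(KK(IK)))
  step 1: S(IS)(S(II))(KKS(KK(IK)))
  step 2: IS(KKS(KK(IK)))(S(II)(KKS(KK(IK))))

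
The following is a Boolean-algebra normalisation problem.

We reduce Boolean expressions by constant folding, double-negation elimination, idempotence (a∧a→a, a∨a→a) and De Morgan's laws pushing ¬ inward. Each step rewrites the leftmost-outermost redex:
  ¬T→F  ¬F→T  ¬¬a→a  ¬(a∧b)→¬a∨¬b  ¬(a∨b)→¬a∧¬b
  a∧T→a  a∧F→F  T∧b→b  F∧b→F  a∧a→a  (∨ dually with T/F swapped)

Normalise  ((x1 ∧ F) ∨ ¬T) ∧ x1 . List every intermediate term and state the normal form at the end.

  start: ((x1 ∧ F) ∨ ¬T) ∧ x1
  step 1: (F ∨ ¬T) ∧ x1
  step 2: ¬T ∧ x1
  step 3: F ∧ x1
  step 4: F

Answer: normal form = F  (in 4 steps)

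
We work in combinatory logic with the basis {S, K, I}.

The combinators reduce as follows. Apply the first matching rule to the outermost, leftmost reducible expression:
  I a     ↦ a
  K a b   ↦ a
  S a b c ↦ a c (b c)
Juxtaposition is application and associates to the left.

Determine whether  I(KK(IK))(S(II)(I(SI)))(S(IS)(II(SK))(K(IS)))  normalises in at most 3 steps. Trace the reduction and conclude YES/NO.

Answer: NO — after 3 steps the term is S(II)(I(SI)), not yet normal

Reduction:
  start: I(KK(IK))(S(II)(I(SI)))(S(IS)(II(SK))(K(IS)))
  →1  KK(IK)(S(II)(I(SI)))(S(IS)(II(SK))(K(IS)))
  →2  K(S(II)(I(SI)))(S(IS)(II(SK))(K(IS)))
  →3  S(II)(I(SI))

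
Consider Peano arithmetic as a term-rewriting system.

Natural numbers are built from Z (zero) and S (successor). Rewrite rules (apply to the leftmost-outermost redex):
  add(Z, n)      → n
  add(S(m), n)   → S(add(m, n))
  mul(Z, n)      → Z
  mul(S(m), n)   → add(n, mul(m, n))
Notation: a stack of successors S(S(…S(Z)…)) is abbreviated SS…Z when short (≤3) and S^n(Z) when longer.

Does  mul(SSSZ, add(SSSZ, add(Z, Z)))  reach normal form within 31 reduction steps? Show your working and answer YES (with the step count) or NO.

  start: mul(SSSZ, add(SSSZ, add(Z, Z)))
  →1  add(add(SSSZ, add(Z, Z)), mul(SSZ, add(SSSZ, add(Z, Z))))
  →2  add(S(add(SSZ, add(Z, Z))), mul(SSZ, add(SSSZ, add(Z, Z))))
  →3  S(add(add(SSZ, add(Z, Z)), mul(SSZ, add(SSSZ, add(Z, Z)))))
  →4  S(add(S(add(SZ, add(Z, Z))), mul(SSZ, add(SSSZ, add(Z, Z)))))
  →5  S(S(add(add(SZ, add(Z, Z)), mul(SSZ, add(SSSZ, add(Z, Z))))))
  →6  S(S(add(S(add(Z, add(Z, Z))), mul(SSZ, add(SSSZ, add(Z, Z))))))
  →7  S(S(S(add(add(Z, add(Z, Z)), mul(SSZ, add(SSSZ, add(Z, Z)))))))
  →8  S(S(S(add(add(Z, Z), mul(SSZ, add(SSSZ, add(Z, Z)))))))
  →9  S(S(S(add(Z, mul(SSZ, add(SSSZ, add(Z, Z)))))))
  →10  S(S(S(mul(SSZ, add(SSSZ, add(Z, Z))))))
  →11  S(S(S(add(add(SSSZ, add(Z, Z)), mul(SZ, add(SSSZ, add(Z, Z)))))))
  →12  S(S(S(add(S(add(SSZ, add(Z, Z))), mul(SZ, add(SSSZ, add(Z, Z)))))))
  →13  S(S(S(S(add(add(SSZ, add(Z, Z)), mul(SZ, add(SSSZ, add(Z, Z))))))))
  →14  S(S(S(S(add(S(add(SZ, add(Z, Z))), mul(SZ, add(SSSZ, add(Z, Z))))))))
  →15  S(S(S(S(S(add(add(SZ, add(Z, Z)), mul(SZ, add(SSSZ, add(Z, Z)))))))))
  →16  S(S(S(S(S(add(S(add(Z, add(Z, Z))), mul(SZ, add(SSSZ, add(Z, Z)))))))))
  →17  S(S(S(S(S(S(add(add(Z, add(Z, Z)), mul(SZ, add(SSSZ, add(Z, Z))))))))))
  →18  S(S(S(S(S(S(add(add(Z, Z), mul(SZ, add(SSSZ, add(Z, Z))))))))))
  →19  S(S(S(S(S(S(add(Z, mul(SZ, add(SSSZ, add(Z, Z))))))))))
  →20  S(S(S(S(S(S(mul(SZ, add(SSSZ, add(Z, Z)))))))))
  →21  S(S(S(S(S(S(add(add(SSSZ, add(Z, Z)), mul(Z, add(SSSZ, add(Z, Z))))))))))
  →22  S(S(S(S(S(S(add(S(add(SSZ, add(Z, Z))), mul(Z, add(SSSZ, add(Z, Z))))))))))
  →23  S(S(S(S(S(S(S(add(add(SSZ, add(Z, Z)), mul(Z, add(SSSZ, add(Z, Z)))))))))))
  →24  S(S(S(S(S(S(S(add(S(add(SZ, add(Z, Z))), mul(Z, add(SSSZ, add(Z, Z)))))))))))
  →25  S(S(S(S(S(S(S(S(add(add(SZ, add(Z, Z)), mul(Z, add(SSSZ, add(Z, Z))))))))))))
  →26  S(S(S(S(S(S(S(S(add(S(add(Z, add(Z, Z))), mul(Z, add(SSSZ, add(Z, Z))))))))))))
  →27  S(S(S(S(S(S(S(S(S(add(add(Z, add(Z, Z)), mul(Z, add(SSSZ, add(Z, Z)))))))))))))
  →28  S(S(S(S(S(S(S(S(S(add(add(Z, Z), mul(Z, add(SSSZ, add(Z, Z)))))))))))))
  →29  S(S(S(S(S(S(S(S(S(add(Z, mul(Z, add(SSSZ, add(Z, Z)))))))))))))
  →30  S(S(S(S(S(S(S(S(S(mul(Z, add(SSSZ, add(Z, Z))))))))))))
  →31  S^9(Z)

Answer: YES — reaches normal form S^9(Z) in 31 ≤ 31 steps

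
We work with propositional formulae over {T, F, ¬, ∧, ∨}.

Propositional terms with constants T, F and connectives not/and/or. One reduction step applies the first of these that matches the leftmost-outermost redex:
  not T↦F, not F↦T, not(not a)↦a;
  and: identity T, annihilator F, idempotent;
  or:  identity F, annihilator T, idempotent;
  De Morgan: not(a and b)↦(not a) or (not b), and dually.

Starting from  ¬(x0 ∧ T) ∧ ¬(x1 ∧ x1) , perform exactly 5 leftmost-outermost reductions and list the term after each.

  start: ¬(x0 ∧ T) ∧ ¬(x1 ∧ x1)
  step 1: (¬x0 ∨ ¬T) ∧ ¬(x1 ∧ x1)
  step 2: (¬x0 ∨ F) ∧ ¬(x1 ∧ x1)
  step 3: ¬x0 ∧ ¬(x1 ∧ x1)
  step 4: ¬x0 ∧ (¬x1 ∨ ¬x1)
  step 5: ¬x0 ∧ ¬x1

Answer: after 5 steps: ¬x0 ∧ ¬x1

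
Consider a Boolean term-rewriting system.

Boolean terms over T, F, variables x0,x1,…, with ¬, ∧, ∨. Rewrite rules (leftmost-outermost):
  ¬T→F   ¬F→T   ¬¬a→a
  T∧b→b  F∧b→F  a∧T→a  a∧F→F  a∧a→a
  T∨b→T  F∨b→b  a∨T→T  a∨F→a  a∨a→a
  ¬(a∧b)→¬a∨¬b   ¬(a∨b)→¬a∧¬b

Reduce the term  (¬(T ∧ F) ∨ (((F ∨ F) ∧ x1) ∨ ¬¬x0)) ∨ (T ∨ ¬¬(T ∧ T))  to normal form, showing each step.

Answer: normal form = T  (in 6 steps)

Reduction:
  start: (¬(T ∧ F) ∨ (((F ∨ F) ∧ x1) ∨ ¬¬x0)) ∨ (T ∨ ¬¬(T ∧ T))
  step 1: ((¬T ∨ ¬F) ∨ (((F ∨ F) ∧ x1) ∨ ¬¬x0)) ∨ (T ∨ ¬¬(T ∧ T))
  step 2: ((F ∨ ¬F) ∨ (((F ∨ F) ∧ x1) ∨ ¬¬x0)) ∨ (T ∨ ¬¬(T ∧ T))
  step 3: (¬F ∨ (((F ∨ F) ∧ x1) ∨ ¬¬x0)) ∨ (T ∨ ¬¬(T ∧ T))
  step 4: (T ∨ (((F ∨ F) ∧ x1) ∨ ¬¬x0)) ∨ (T ∨ ¬¬(T ∧ T))
  step 5: T ∨ (T ∨ ¬¬(T ∧ T))
  step 6: T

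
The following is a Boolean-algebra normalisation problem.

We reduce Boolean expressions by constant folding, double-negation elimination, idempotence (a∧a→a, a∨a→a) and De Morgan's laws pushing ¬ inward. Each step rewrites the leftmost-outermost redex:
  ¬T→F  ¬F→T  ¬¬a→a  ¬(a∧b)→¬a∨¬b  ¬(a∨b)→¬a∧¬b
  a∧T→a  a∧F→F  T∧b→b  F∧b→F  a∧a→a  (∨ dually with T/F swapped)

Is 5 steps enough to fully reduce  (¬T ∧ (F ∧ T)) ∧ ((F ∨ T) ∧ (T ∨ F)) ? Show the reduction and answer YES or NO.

Answer: YES — reaches normal form F in 3 ≤ 5 steps

Derivation:
  start: (¬T ∧ (F ∧ T)) ∧ ((F ∨ T) ∧ (T ∨ F))
  →1  (F ∧ (F ∧ T)) ∧ ((F ∨ T) ∧ (T ∨ F))
  →2  F ∧ ((F ∨ T) ∧ (T ∨ F))
  →3  F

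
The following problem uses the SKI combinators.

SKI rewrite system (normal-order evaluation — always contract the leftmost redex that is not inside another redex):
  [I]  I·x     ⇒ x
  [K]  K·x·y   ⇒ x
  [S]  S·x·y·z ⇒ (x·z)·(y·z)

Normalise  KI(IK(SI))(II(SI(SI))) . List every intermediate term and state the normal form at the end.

Answer: normal form = SI(SI)  (in 4 steps)

Derivation:
  start: KI(IK(SI))(II(SI(SI)))
  [1] I(II(SI(SI)))
  [2] II(SI(SI))
  [3] I(SI(SI))
  [4] SI(SI)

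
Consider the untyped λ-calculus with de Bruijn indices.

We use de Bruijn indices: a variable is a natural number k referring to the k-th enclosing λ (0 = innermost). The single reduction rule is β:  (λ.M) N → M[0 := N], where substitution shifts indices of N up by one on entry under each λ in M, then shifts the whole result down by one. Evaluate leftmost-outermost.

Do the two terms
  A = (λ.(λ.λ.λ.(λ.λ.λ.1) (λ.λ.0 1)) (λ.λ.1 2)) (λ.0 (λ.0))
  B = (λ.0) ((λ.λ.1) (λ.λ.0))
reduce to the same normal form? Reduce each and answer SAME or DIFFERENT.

Answer: DIFFERENT — A ⇓ λ.λ.λ.λ.1, B ⇓ λ.λ.λ.0

Reduction:
Term A:
  start: (λ.(λ.λ.λ.(λ.λ.λ.1) (λ.λ.0 1)) (λ.λ.1 2)) (λ.0 (λ.0))
  →1  (λ.λ.λ.(λ.λ.λ.1) (λ.λ.0 1)) (λ.λ.1 (λ.0 (λ.0)))
  →2  λ.λ.(λ.λ.λ.1) (λ.λ.0 1)
  →3  λ.λ.λ.λ.1

Term B:
  start: (λ.0) ((λ.λ.1) (λ.λ.0))
  →1  (λ.λ.1) (λ.λ.0)
  →2  λ.λ.λ.0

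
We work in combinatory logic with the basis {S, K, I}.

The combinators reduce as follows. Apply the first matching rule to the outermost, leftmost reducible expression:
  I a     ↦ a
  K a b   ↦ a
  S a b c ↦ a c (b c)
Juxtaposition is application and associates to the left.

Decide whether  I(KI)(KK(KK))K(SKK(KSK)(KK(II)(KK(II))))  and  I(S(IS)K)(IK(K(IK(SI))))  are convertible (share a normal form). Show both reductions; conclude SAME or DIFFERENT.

Term A:
  start: I(KI)(KK(KK))K(SKK(KSK)(KK(II)(KK(II))))
  step 1: KI(KK(KK))K(SKK(KSK)(KK(II)(KK(II))))
  step 2: IK(SKK(KSK)(KK(II)(KK(II))))
  step 3: K(SKK(KSK)(KK(II)(KK(II))))
  step 4: K(K(KSK)(K(KSK))(KK(II)(KK(II))))
  step 5: K(KSK(KK(II)(KK(II))))
  step 6: K(S(KK(II)(KK(II))))
  step 7: K(S(K(KK(II))))
  step 8: K(S(KK))

Term B:
  start: I(S(IS)K)(IK(K(IK(SI))))
  step 1: S(IS)K(IK(K(IK(SI))))
  step 2: IS(IK(K(IK(SI))))(K(IK(K(IK(SI)))))
  step 3: S(IK(K(IK(SI))))(K(IK(K(IK(SI)))))
  step 4: S(K(K(IK(SI))))(K(IK(K(IK(SI)))))
  step 5: S(K(K(K(SI))))(K(IK(K(IK(SI)))))
  step 6: S(K(K(K(SI))))(K(K(K(IK(SI)))))
  step 7: S(K(K(K(SI))))(K(K(K(K(SI)))))

Answer: DIFFERENT — A ⇓ K(S(KK)), B ⇓ S(K(K(K(SI))))(K(K(K(K(SI)))))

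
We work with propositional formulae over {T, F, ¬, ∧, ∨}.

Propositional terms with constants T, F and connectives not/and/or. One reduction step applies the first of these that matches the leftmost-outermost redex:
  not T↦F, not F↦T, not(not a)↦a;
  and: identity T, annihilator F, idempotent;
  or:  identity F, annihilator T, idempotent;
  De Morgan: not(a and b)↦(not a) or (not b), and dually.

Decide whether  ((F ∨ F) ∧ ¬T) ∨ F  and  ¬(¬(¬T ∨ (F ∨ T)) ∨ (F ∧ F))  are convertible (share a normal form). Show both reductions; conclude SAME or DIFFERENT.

Answer: DIFFERENT — A ⇓ F, B ⇓ T

Reduction:
Term A:
  start: ((F ∨ F) ∧ ¬T) ∨ F
  →1  (F ∨ F) ∧ ¬T
  →2  F ∧ ¬T
  →3  F

Term B:
  start: ¬(¬(¬T ∨ (F ∨ T)) ∨ (F ∧ F))
  →1  ¬¬(¬T ∨ (F ∨ T)) ∧ ¬(F ∧ F)
  →2  (¬T ∨ (F ∨ T)) ∧ ¬(F ∧ F)
  →3  (F ∨ (F ∨ T)) ∧ ¬(F ∧ F)
  →4  (F ∨ T) ∧ ¬(F ∧ F)
  →5  T ∧ ¬(F ∧ F)
  →6  ¬(F ∧ F)
  →7  ¬F ∨ ¬F
  →8  ¬F
  →9  T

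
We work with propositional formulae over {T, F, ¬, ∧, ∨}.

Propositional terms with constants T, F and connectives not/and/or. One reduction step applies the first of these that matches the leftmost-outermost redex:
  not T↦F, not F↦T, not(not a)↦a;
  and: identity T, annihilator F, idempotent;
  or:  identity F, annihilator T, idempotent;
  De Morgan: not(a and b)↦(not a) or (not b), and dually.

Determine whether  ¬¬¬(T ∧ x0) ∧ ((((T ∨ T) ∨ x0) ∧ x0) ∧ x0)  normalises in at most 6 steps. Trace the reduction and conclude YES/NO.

  start: ¬¬¬(T ∧ x0) ∧ ((((T ∨ T) ∨ x0) ∧ x0) ∧ x0)
  →1  ¬(T ∧ x0) ∧ ((((T ∨ T) ∨ x0) ∧ x0) ∧ x0)
  →2  (¬T ∨ ¬x0) ∧ ((((T ∨ T) ∨ x0) ∧ x0) ∧ x0)
  →3  (F ∨ ¬x0) ∧ ((((T ∨ T) ∨ x0) ∧ x0) ∧ x0)
  →4  ¬x0 ∧ ((((T ∨ T) ∨ x0) ∧ x0) ∧ x0)
  →5  ¬x0 ∧ (((T ∨ x0) ∧ x0) ∧ x0)
  →6  ¬x0 ∧ ((T ∧ x0) ∧ x0)

Answer: NO — after 6 steps the term is ¬x0 ∧ ((T ∧ x0) ∧ x0), not yet normal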